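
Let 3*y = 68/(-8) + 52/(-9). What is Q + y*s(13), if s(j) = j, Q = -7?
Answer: -3719/54 ≈ -68.870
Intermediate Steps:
y = -257/54 (y = (68/(-8) + 52/(-9))/3 = (68*(-1/8) + 52*(-1/9))/3 = (-17/2 - 52/9)/3 = (1/3)*(-257/18) = -257/54 ≈ -4.7593)
Q + y*s(13) = -7 - 257/54*13 = -7 - 3341/54 = -3719/54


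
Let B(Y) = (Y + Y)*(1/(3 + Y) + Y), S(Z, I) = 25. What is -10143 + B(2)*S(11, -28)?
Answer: -9923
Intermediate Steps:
B(Y) = 2*Y*(Y + 1/(3 + Y)) (B(Y) = (2*Y)*(Y + 1/(3 + Y)) = 2*Y*(Y + 1/(3 + Y)))
-10143 + B(2)*S(11, -28) = -10143 + (2*2*(1 + 2² + 3*2)/(3 + 2))*25 = -10143 + (2*2*(1 + 4 + 6)/5)*25 = -10143 + (2*2*(⅕)*11)*25 = -10143 + (44/5)*25 = -10143 + 220 = -9923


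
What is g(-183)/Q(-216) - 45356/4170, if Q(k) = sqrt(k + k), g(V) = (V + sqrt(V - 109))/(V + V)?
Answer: -22678/2085 - sqrt(219)/6588 - I*sqrt(3)/72 ≈ -10.879 - 0.024056*I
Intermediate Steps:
g(V) = (V + sqrt(-109 + V))/(2*V) (g(V) = (V + sqrt(-109 + V))/((2*V)) = (V + sqrt(-109 + V))*(1/(2*V)) = (V + sqrt(-109 + V))/(2*V))
Q(k) = sqrt(2)*sqrt(k) (Q(k) = sqrt(2*k) = sqrt(2)*sqrt(k))
g(-183)/Q(-216) - 45356/4170 = ((1/2)*(-183 + sqrt(-109 - 183))/(-183))/((sqrt(2)*sqrt(-216))) - 45356/4170 = ((1/2)*(-1/183)*(-183 + sqrt(-292)))/((sqrt(2)*(6*I*sqrt(6)))) - 45356*1/4170 = ((1/2)*(-1/183)*(-183 + 2*I*sqrt(73)))/((12*I*sqrt(3))) - 22678/2085 = (1/2 - I*sqrt(73)/183)*(-I*sqrt(3)/36) - 22678/2085 = -I*sqrt(3)*(1/2 - I*sqrt(73)/183)/36 - 22678/2085 = -22678/2085 - I*sqrt(3)*(1/2 - I*sqrt(73)/183)/36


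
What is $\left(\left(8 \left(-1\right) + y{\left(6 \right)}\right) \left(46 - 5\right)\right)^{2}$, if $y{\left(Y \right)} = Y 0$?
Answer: $107584$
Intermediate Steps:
$y{\left(Y \right)} = 0$
$\left(\left(8 \left(-1\right) + y{\left(6 \right)}\right) \left(46 - 5\right)\right)^{2} = \left(\left(8 \left(-1\right) + 0\right) \left(46 - 5\right)\right)^{2} = \left(\left(-8 + 0\right) 41\right)^{2} = \left(\left(-8\right) 41\right)^{2} = \left(-328\right)^{2} = 107584$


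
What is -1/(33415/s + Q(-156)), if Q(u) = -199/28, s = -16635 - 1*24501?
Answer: 287952/2280421 ≈ 0.12627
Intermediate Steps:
s = -41136 (s = -16635 - 24501 = -41136)
Q(u) = -199/28 (Q(u) = -199*1/28 = -199/28)
-1/(33415/s + Q(-156)) = -1/(33415/(-41136) - 199/28) = -1/(33415*(-1/41136) - 199/28) = -1/(-33415/41136 - 199/28) = -1/(-2280421/287952) = -1*(-287952/2280421) = 287952/2280421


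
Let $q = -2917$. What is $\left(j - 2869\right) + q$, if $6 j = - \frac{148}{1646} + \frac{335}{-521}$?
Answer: $- \frac{4961981629}{857566} \approx -5786.1$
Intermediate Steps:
$j = - \frac{104753}{857566}$ ($j = \frac{- \frac{148}{1646} + \frac{335}{-521}}{6} = \frac{\left(-148\right) \frac{1}{1646} + 335 \left(- \frac{1}{521}\right)}{6} = \frac{- \frac{74}{823} - \frac{335}{521}}{6} = \frac{1}{6} \left(- \frac{314259}{428783}\right) = - \frac{104753}{857566} \approx -0.12215$)
$\left(j - 2869\right) + q = \left(- \frac{104753}{857566} - 2869\right) - 2917 = - \frac{2460461607}{857566} - 2917 = - \frac{4961981629}{857566}$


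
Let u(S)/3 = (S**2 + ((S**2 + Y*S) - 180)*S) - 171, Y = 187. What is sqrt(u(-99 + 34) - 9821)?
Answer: sqrt(1583791) ≈ 1258.5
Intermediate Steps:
u(S) = -513 + 3*S**2 + 3*S*(-180 + S**2 + 187*S) (u(S) = 3*((S**2 + ((S**2 + 187*S) - 180)*S) - 171) = 3*((S**2 + (-180 + S**2 + 187*S)*S) - 171) = 3*((S**2 + S*(-180 + S**2 + 187*S)) - 171) = 3*(-171 + S**2 + S*(-180 + S**2 + 187*S)) = -513 + 3*S**2 + 3*S*(-180 + S**2 + 187*S))
sqrt(u(-99 + 34) - 9821) = sqrt((-513 - 540*(-99 + 34) + 3*(-99 + 34)**3 + 564*(-99 + 34)**2) - 9821) = sqrt((-513 - 540*(-65) + 3*(-65)**3 + 564*(-65)**2) - 9821) = sqrt((-513 + 35100 + 3*(-274625) + 564*4225) - 9821) = sqrt((-513 + 35100 - 823875 + 2382900) - 9821) = sqrt(1593612 - 9821) = sqrt(1583791)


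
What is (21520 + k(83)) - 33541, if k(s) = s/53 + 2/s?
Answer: -52873384/4399 ≈ -12019.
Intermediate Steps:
k(s) = 2/s + s/53 (k(s) = s*(1/53) + 2/s = s/53 + 2/s = 2/s + s/53)
(21520 + k(83)) - 33541 = (21520 + (2/83 + (1/53)*83)) - 33541 = (21520 + (2*(1/83) + 83/53)) - 33541 = (21520 + (2/83 + 83/53)) - 33541 = (21520 + 6995/4399) - 33541 = 94673475/4399 - 33541 = -52873384/4399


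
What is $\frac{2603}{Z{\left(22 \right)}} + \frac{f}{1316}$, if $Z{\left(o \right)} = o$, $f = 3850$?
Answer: $\frac{62683}{517} \approx 121.24$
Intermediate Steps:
$\frac{2603}{Z{\left(22 \right)}} + \frac{f}{1316} = \frac{2603}{22} + \frac{3850}{1316} = 2603 \cdot \frac{1}{22} + 3850 \cdot \frac{1}{1316} = \frac{2603}{22} + \frac{275}{94} = \frac{62683}{517}$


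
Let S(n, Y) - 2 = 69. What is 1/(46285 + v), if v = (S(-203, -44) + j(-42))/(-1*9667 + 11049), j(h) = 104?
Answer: 1382/63966045 ≈ 2.1605e-5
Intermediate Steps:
S(n, Y) = 71 (S(n, Y) = 2 + 69 = 71)
v = 175/1382 (v = (71 + 104)/(-1*9667 + 11049) = 175/(-9667 + 11049) = 175/1382 ≈ 0.12663)
1/(46285 + v) = 1/(46285 + 175/1382) = 1/(63966045/1382) = 1382/63966045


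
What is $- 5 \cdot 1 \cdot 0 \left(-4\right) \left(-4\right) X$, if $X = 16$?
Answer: $0$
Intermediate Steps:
$- 5 \cdot 1 \cdot 0 \left(-4\right) \left(-4\right) X = - 5 \cdot 1 \cdot 0 \left(-4\right) \left(-4\right) 16 = - 5 \cdot 0 \left(-4\right) \left(-4\right) 16 = \left(-5\right) 0 \left(-4\right) 16 = 0 \left(-4\right) 16 = 0 \cdot 16 = 0$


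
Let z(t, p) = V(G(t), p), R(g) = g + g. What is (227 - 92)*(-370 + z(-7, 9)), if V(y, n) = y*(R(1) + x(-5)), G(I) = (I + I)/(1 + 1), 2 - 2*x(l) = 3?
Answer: -102735/2 ≈ -51368.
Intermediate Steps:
x(l) = -½ (x(l) = 1 - ½*3 = 1 - 3/2 = -½)
R(g) = 2*g
G(I) = I (G(I) = (2*I)/2 = (2*I)*(½) = I)
V(y, n) = 3*y/2 (V(y, n) = y*(2*1 - ½) = y*(2 - ½) = y*(3/2) = 3*y/2)
z(t, p) = 3*t/2
(227 - 92)*(-370 + z(-7, 9)) = (227 - 92)*(-370 + (3/2)*(-7)) = 135*(-370 - 21/2) = 135*(-761/2) = -102735/2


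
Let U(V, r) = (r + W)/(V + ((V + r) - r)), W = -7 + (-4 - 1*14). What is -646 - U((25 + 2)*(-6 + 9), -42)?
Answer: -104585/162 ≈ -645.59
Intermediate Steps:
W = -25 (W = -7 + (-4 - 14) = -7 - 18 = -25)
U(V, r) = (-25 + r)/(2*V) (U(V, r) = (r - 25)/(V + ((V + r) - r)) = (-25 + r)/(V + V) = (-25 + r)/((2*V)) = (-25 + r)*(1/(2*V)) = (-25 + r)/(2*V))
-646 - U((25 + 2)*(-6 + 9), -42) = -646 - (-25 - 42)/(2*((25 + 2)*(-6 + 9))) = -646 - (-67)/(2*(27*3)) = -646 - (-67)/(2*81) = -646 - 1*(-67/162) = -646 + 67/162 = -104585/162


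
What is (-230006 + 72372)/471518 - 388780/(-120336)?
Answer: 20543465377/7092573756 ≈ 2.8965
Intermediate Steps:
(-230006 + 72372)/471518 - 388780/(-120336) = -157634*1/471518 - 388780*(-1/120336) = -78817/235759 + 97195/30084 = 20543465377/7092573756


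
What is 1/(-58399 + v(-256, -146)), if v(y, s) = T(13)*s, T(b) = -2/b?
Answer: -13/758895 ≈ -1.7130e-5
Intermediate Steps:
v(y, s) = -2*s/13 (v(y, s) = (-2/13)*s = (-2*1/13)*s = -2*s/13)
1/(-58399 + v(-256, -146)) = 1/(-58399 - 2/13*(-146)) = 1/(-58399 + 292/13) = 1/(-758895/13) = -13/758895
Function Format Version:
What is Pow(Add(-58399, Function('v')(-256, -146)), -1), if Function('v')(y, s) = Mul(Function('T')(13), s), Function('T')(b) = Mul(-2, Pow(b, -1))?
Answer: Rational(-13, 758895) ≈ -1.7130e-5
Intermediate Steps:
Function('v')(y, s) = Mul(Rational(-2, 13), s) (Function('v')(y, s) = Mul(Mul(-2, Pow(13, -1)), s) = Mul(Mul(-2, Rational(1, 13)), s) = Mul(Rational(-2, 13), s))
Pow(Add(-58399, Function('v')(-256, -146)), -1) = Pow(Add(-58399, Mul(Rational(-2, 13), -146)), -1) = Pow(Add(-58399, Rational(292, 13)), -1) = Pow(Rational(-758895, 13), -1) = Rational(-13, 758895)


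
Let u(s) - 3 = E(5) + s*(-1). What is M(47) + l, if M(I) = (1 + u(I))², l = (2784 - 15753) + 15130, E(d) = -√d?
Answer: 4015 + 86*√5 ≈ 4207.3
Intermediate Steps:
l = 2161 (l = -12969 + 15130 = 2161)
u(s) = 3 - s - √5 (u(s) = 3 + (-√5 + s*(-1)) = 3 + (-√5 - s) = 3 + (-s - √5) = 3 - s - √5)
M(I) = (4 - I - √5)² (M(I) = (1 + (3 - I - √5))² = (4 - I - √5)²)
M(47) + l = (-4 + 47 + √5)² + 2161 = (43 + √5)² + 2161 = 2161 + (43 + √5)²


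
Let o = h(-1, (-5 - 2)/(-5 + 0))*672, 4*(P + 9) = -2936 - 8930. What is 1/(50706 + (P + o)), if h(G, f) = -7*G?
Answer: 2/104869 ≈ 1.9071e-5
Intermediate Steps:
P = -5951/2 (P = -9 + (-2936 - 8930)/4 = -9 + (¼)*(-11866) = -9 - 5933/2 = -5951/2 ≈ -2975.5)
o = 4704 (o = -7*(-1)*672 = 7*672 = 4704)
1/(50706 + (P + o)) = 1/(50706 + (-5951/2 + 4704)) = 1/(50706 + 3457/2) = 1/(104869/2) = 2/104869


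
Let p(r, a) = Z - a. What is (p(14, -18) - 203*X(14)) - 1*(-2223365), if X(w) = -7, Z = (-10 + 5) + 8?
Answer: 2224807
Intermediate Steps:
Z = 3 (Z = -5 + 8 = 3)
p(r, a) = 3 - a
(p(14, -18) - 203*X(14)) - 1*(-2223365) = ((3 - 1*(-18)) - 203*(-7)) - 1*(-2223365) = ((3 + 18) + 1421) + 2223365 = (21 + 1421) + 2223365 = 1442 + 2223365 = 2224807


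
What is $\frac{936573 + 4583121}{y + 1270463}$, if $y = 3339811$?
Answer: $\frac{919949}{768379} \approx 1.1973$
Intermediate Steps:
$\frac{936573 + 4583121}{y + 1270463} = \frac{936573 + 4583121}{3339811 + 1270463} = \frac{5519694}{4610274} = 5519694 \cdot \frac{1}{4610274} = \frac{919949}{768379}$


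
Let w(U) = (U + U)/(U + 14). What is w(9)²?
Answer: 324/529 ≈ 0.61248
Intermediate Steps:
w(U) = 2*U/(14 + U) (w(U) = (2*U)/(14 + U) = 2*U/(14 + U))
w(9)² = (2*9/(14 + 9))² = (2*9/23)² = (2*9*(1/23))² = (18/23)² = 324/529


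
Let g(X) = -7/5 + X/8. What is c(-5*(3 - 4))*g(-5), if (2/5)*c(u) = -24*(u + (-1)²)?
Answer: 729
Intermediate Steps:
c(u) = -60 - 60*u (c(u) = 5*(-24*(u + (-1)²))/2 = 5*(-24*(u + 1))/2 = 5*(-24*(1 + u))/2 = 5*(-24 - 24*u)/2 = -60 - 60*u)
g(X) = -7/5 + X/8 (g(X) = -7*⅕ + X*(⅛) = -7/5 + X/8)
c(-5*(3 - 4))*g(-5) = (-60 - (-300)*(3 - 4))*(-7/5 + (⅛)*(-5)) = (-60 - (-300)*(-1))*(-7/5 - 5/8) = (-60 - 60*5)*(-81/40) = (-60 - 300)*(-81/40) = -360*(-81/40) = 729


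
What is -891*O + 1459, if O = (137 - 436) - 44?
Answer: 307072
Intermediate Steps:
O = -343 (O = -299 - 44 = -343)
-891*O + 1459 = -891*(-343) + 1459 = 305613 + 1459 = 307072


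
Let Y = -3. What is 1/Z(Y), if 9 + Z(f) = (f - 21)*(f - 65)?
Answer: 1/1623 ≈ 0.00061614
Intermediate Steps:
Z(f) = -9 + (-65 + f)*(-21 + f) (Z(f) = -9 + (f - 21)*(f - 65) = -9 + (-21 + f)*(-65 + f) = -9 + (-65 + f)*(-21 + f))
1/Z(Y) = 1/(1356 + (-3)² - 86*(-3)) = 1/(1356 + 9 + 258) = 1/1623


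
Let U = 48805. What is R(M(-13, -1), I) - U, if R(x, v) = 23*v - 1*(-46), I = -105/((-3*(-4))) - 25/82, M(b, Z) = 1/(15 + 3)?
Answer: -8030631/164 ≈ -48967.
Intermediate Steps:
M(b, Z) = 1/18
I = -1485/164 (I = -105/12 - 25*1/82 = -105*1/12 - 25/82 = -35/4 - 25/82 = -1485/164 ≈ -9.0549)
R(x, v) = 46 + 23*v (R(x, v) = 23*v + 46 = 46 + 23*v)
R(M(-13, -1), I) - U = (46 + 23*(-1485/164)) - 1*48805 = (46 - 34155/164) - 48805 = -26611/164 - 48805 = -8030631/164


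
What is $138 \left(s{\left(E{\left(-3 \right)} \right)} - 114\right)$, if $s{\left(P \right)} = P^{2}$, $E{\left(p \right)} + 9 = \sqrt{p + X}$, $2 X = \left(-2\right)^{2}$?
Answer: $-4692 - 2484 i \approx -4692.0 - 2484.0 i$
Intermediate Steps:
$X = 2$ ($X = \frac{\left(-2\right)^{2}}{2} = \frac{1}{2} \cdot 4 = 2$)
$E{\left(p \right)} = -9 + \sqrt{2 + p}$ ($E{\left(p \right)} = -9 + \sqrt{p + 2} = -9 + \sqrt{2 + p}$)
$138 \left(s{\left(E{\left(-3 \right)} \right)} - 114\right) = 138 \left(\left(-9 + \sqrt{2 - 3}\right)^{2} - 114\right) = 138 \left(\left(-9 + \sqrt{-1}\right)^{2} - 114\right) = 138 \left(\left(-9 + i\right)^{2} - 114\right) = 138 \left(-114 + \left(-9 + i\right)^{2}\right) = -15732 + 138 \left(-9 + i\right)^{2}$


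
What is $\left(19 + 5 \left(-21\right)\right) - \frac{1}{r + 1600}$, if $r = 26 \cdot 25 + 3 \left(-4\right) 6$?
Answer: $- \frac{187309}{2178} \approx -86.0$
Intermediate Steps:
$r = 578$ ($r = 650 - 72 = 578$)
$\left(19 + 5 \left(-21\right)\right) - \frac{1}{r + 1600} = \left(19 + 5 \left(-21\right)\right) - \frac{1}{578 + 1600} = \left(19 - 105\right) - \frac{1}{2178} = -86 - \frac{1}{2178} = - \frac{187309}{2178}$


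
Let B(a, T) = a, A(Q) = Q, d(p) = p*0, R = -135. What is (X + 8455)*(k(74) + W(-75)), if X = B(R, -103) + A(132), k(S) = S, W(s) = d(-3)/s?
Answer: 625448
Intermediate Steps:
d(p) = 0
W(s) = 0 (W(s) = 0/s = 0)
X = -3 (X = -135 + 132 = -3)
(X + 8455)*(k(74) + W(-75)) = (-3 + 8455)*(74 + 0) = 8452*74 = 625448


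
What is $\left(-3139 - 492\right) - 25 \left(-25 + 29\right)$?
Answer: $-3731$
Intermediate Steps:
$\left(-3139 - 492\right) - 25 \left(-25 + 29\right) = -3631 - 100 = -3731$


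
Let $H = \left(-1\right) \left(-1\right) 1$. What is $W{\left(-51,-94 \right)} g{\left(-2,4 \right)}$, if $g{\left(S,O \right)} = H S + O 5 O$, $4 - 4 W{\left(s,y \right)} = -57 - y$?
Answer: $- \frac{1287}{2} \approx -643.5$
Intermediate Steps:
$W{\left(s,y \right)} = \frac{61}{4} + \frac{y}{4}$ ($W{\left(s,y \right)} = 1 - \frac{-57 - y}{4} = 1 + \left(\frac{57}{4} + \frac{y}{4}\right) = \frac{61}{4} + \frac{y}{4}$)
$H = 1$ ($H = 1 \cdot 1 = 1$)
$g{\left(S,O \right)} = S + 5 O^{2}$ ($g{\left(S,O \right)} = 1 S + O 5 O = S + 5 O O = S + 5 O^{2}$)
$W{\left(-51,-94 \right)} g{\left(-2,4 \right)} = \left(\frac{61}{4} + \frac{1}{4} \left(-94\right)\right) \left(-2 + 5 \cdot 4^{2}\right) = \left(\frac{61}{4} - \frac{47}{2}\right) \left(-2 + 5 \cdot 16\right) = - \frac{33 \left(-2 + 80\right)}{4} = \left(- \frac{33}{4}\right) 78 = - \frac{1287}{2}$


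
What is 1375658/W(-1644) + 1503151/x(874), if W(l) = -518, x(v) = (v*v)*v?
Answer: -459213251672187/172915554616 ≈ -2655.7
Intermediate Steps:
x(v) = v**3 (x(v) = v**2*v = v**3)
1375658/W(-1644) + 1503151/x(874) = 1375658/(-518) + 1503151/(874**3) = 1375658*(-1/518) + 1503151/667627624 = -687829/259 + 1503151*(1/667627624) = -687829/259 + 1503151/667627624 = -459213251672187/172915554616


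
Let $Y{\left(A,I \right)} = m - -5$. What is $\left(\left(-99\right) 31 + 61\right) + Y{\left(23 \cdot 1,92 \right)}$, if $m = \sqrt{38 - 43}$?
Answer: $-3003 + i \sqrt{5} \approx -3003.0 + 2.2361 i$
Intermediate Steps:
$m = i \sqrt{5}$ ($m = \sqrt{-5} = i \sqrt{5} \approx 2.2361 i$)
$Y{\left(A,I \right)} = 5 + i \sqrt{5}$ ($Y{\left(A,I \right)} = i \sqrt{5} - -5 = i \sqrt{5} + 5 = 5 + i \sqrt{5}$)
$\left(\left(-99\right) 31 + 61\right) + Y{\left(23 \cdot 1,92 \right)} = \left(\left(-99\right) 31 + 61\right) + \left(5 + i \sqrt{5}\right) = \left(-3069 + 61\right) + \left(5 + i \sqrt{5}\right) = -3008 + \left(5 + i \sqrt{5}\right) = -3003 + i \sqrt{5}$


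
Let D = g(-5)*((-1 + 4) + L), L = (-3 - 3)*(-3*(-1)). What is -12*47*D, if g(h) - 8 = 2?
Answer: 84600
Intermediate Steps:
g(h) = 10 (g(h) = 8 + 2 = 10)
L = -18 (L = -6*3 = -18)
D = -150 (D = 10*((-1 + 4) - 18) = 10*(3 - 18) = 10*(-15) = -150)
-12*47*D = -12*47*(-150) = -564*(-150) = -1*(-84600) = 84600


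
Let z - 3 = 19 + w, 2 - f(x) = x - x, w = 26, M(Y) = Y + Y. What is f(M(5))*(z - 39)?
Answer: 18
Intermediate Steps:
M(Y) = 2*Y
f(x) = 2 (f(x) = 2 - (x - x) = 2 - 1*0 = 2 + 0 = 2)
z = 48 (z = 3 + (19 + 26) = 3 + 45 = 48)
f(M(5))*(z - 39) = 2*(48 - 39) = 2*9 = 18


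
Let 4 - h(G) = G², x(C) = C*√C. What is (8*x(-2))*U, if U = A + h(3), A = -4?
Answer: 144*I*√2 ≈ 203.65*I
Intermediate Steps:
x(C) = C^(3/2)
h(G) = 4 - G²
U = -9 (U = -4 + (4 - 1*3²) = -4 + (4 - 1*9) = -4 + (4 - 9) = -4 - 5 = -9)
(8*x(-2))*U = (8*(-2)^(3/2))*(-9) = (8*(-2*I*√2))*(-9) = -16*I*√2*(-9) = 144*I*√2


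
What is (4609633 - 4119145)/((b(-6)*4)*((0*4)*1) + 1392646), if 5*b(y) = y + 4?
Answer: 245244/696323 ≈ 0.35220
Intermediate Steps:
b(y) = ⅘ + y/5 (b(y) = (y + 4)/5 = (4 + y)/5 = ⅘ + y/5)
(4609633 - 4119145)/((b(-6)*4)*((0*4)*1) + 1392646) = (4609633 - 4119145)/(((⅘ + (⅕)*(-6))*4)*((0*4)*1) + 1392646) = 490488/(((⅘ - 6/5)*4)*(0*1) + 1392646) = 490488/(-⅖*4*0 + 1392646) = 490488/(-8/5*0 + 1392646) = 490488/(0 + 1392646) = 490488/1392646 = 490488*(1/1392646) = 245244/696323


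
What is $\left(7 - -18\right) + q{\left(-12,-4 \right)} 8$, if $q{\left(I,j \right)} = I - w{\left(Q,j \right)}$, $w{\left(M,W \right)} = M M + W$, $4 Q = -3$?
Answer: $- \frac{87}{2} \approx -43.5$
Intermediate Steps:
$Q = - \frac{3}{4}$ ($Q = \frac{1}{4} \left(-3\right) = - \frac{3}{4} \approx -0.75$)
$w{\left(M,W \right)} = W + M^{2}$ ($w{\left(M,W \right)} = M^{2} + W = W + M^{2}$)
$q{\left(I,j \right)} = - \frac{9}{16} + I - j$ ($q{\left(I,j \right)} = I - \left(j + \left(- \frac{3}{4}\right)^{2}\right) = I - \left(j + \frac{9}{16}\right) = I - \left(\frac{9}{16} + j\right) = - \frac{9}{16} + I - j$)
$\left(7 - -18\right) + q{\left(-12,-4 \right)} 8 = \left(7 - -18\right) + \left(- \frac{9}{16} - 12 - -4\right) 8 = \left(7 + 18\right) + \left(- \frac{9}{16} - 12 + 4\right) 8 = 25 - \frac{137}{2} = - \frac{87}{2}$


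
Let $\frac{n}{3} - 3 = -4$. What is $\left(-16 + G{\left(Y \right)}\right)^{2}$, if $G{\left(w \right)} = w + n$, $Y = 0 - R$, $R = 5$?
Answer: $576$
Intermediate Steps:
$n = -3$ ($n = 9 + 3 \left(-4\right) = 9 - 12 = -3$)
$Y = -5$ ($Y = 0 - 5 = -5$)
$G{\left(w \right)} = -3 + w$ ($G{\left(w \right)} = w - 3 = -3 + w$)
$\left(-16 + G{\left(Y \right)}\right)^{2} = \left(-16 - 8\right)^{2} = \left(-24\right)^{2} = 576$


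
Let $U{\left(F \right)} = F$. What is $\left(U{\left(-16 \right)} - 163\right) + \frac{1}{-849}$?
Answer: $- \frac{151972}{849} \approx -179.0$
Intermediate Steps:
$\left(U{\left(-16 \right)} - 163\right) + \frac{1}{-849} = \left(-16 - 163\right) + \frac{1}{-849} = -179 - \frac{1}{849} = - \frac{151972}{849}$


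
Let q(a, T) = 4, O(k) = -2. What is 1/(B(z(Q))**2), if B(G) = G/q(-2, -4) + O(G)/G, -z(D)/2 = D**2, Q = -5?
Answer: 2500/388129 ≈ 0.0064412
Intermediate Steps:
z(D) = -2*D**2
B(G) = -2/G + G/4 (B(G) = G/4 - 2/G = -2/G + G/4)
1/(B(z(Q))**2) = 1/((-2/((-2*(-5)**2)) + (-2*(-5)**2)/4)**2) = 1/((-2/((-2*25)) + (-2*25)/4)**2) = 1/((-2/(-50) + (1/4)*(-50))**2) = 1/((-2*(-1/50) - 25/2)**2) = 1/((1/25 - 25/2)**2) = 1/((-623/50)**2) = 1/(388129/2500) = 2500/388129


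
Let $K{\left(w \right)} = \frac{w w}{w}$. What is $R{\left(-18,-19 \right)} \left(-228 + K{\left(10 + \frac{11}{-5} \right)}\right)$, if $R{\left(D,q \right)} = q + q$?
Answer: $\frac{41838}{5} \approx 8367.6$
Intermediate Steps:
$R{\left(D,q \right)} = 2 q$
$K{\left(w \right)} = w$ ($K{\left(w \right)} = \frac{w^{2}}{w} = w$)
$R{\left(-18,-19 \right)} \left(-228 + K{\left(10 + \frac{11}{-5} \right)}\right) = 2 \left(-19\right) \left(-228 + \left(10 + \frac{11}{-5}\right)\right) = - 38 \left(-228 + \left(10 + 11 \left(- \frac{1}{5}\right)\right)\right) = - 38 \left(-228 + \left(10 - \frac{11}{5}\right)\right) = - 38 \left(-228 + \frac{39}{5}\right) = \left(-38\right) \left(- \frac{1101}{5}\right) = \frac{41838}{5}$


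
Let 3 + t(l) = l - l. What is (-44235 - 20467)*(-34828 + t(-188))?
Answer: 2253635362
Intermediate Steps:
t(l) = -3 (t(l) = -3 + (l - l) = -3 + 0 = -3)
(-44235 - 20467)*(-34828 + t(-188)) = (-44235 - 20467)*(-34828 - 3) = -64702*(-34831) = 2253635362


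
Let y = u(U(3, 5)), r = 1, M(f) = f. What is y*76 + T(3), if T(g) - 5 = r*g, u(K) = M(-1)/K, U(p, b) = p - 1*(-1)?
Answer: -11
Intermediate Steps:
U(p, b) = 1 + p (U(p, b) = p + 1 = 1 + p)
u(K) = -1/K
T(g) = 5 + g (T(g) = 5 + 1*g = 5 + g)
y = -¼ (y = -1/(1 + 3) = -1/4 = -1*¼ = -¼ ≈ -0.25000)
y*76 + T(3) = -¼*76 + (5 + 3) = -19 + 8 = -11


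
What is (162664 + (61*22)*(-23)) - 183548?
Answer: -51750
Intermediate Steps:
(162664 + (61*22)*(-23)) - 183548 = (162664 + 1342*(-23)) - 183548 = (162664 - 30866) - 183548 = 131798 - 183548 = -51750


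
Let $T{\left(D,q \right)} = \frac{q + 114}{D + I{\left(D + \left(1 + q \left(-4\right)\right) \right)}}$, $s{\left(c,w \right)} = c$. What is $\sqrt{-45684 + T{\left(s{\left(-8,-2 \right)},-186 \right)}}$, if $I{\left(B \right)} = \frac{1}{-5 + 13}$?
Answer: $\frac{2 i \sqrt{559517}}{7} \approx 213.72 i$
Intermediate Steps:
$I{\left(B \right)} = \frac{1}{8}$
$T{\left(D,q \right)} = \frac{114 + q}{\frac{1}{8} + D}$ ($T{\left(D,q \right)} = \frac{q + 114}{D + \frac{1}{8}} = \frac{114 + q}{\frac{1}{8} + D}$)
$\sqrt{-45684 + T{\left(s{\left(-8,-2 \right)},-186 \right)}} = \sqrt{-45684 + \frac{8 \left(114 - 186\right)}{1 + 8 \left(-8\right)}} = \sqrt{-45684 + 8 \frac{1}{1 - 64} \left(-72\right)} = \sqrt{-45684 + 8 \frac{1}{-63} \left(-72\right)} = \sqrt{-45684 + 8 \left(- \frac{1}{63}\right) \left(-72\right)} = \sqrt{-45684 + \frac{64}{7}} = \sqrt{- \frac{319724}{7}} = \frac{2 i \sqrt{559517}}{7}$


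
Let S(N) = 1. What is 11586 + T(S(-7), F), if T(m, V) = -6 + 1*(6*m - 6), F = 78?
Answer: 11580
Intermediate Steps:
T(m, V) = -12 + 6*m (T(m, V) = -6 + 1*(-6 + 6*m) = -6 + (-6 + 6*m) = -12 + 6*m)
11586 + T(S(-7), F) = 11586 + (-12 + 6*1) = 11586 + (-12 + 6) = 11586 - 6 = 11580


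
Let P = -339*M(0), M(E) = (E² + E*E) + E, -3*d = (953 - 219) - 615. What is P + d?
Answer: -119/3 ≈ -39.667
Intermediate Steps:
d = -119/3 (d = -((953 - 219) - 615)/3 = -(734 - 615)/3 = -⅓*119 = -119/3 ≈ -39.667)
M(E) = E + 2*E² (M(E) = (E² + E²) + E = 2*E² + E = E + 2*E²)
P = 0 (P = -0*(1 + 2*0) = -0*(1 + 0) = -0 = -339*0 = 0)
P + d = 0 - 119/3 = -119/3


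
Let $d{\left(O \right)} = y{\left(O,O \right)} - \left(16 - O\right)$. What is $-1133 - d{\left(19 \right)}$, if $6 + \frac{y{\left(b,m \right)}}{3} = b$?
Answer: $-1175$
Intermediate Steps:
$y{\left(b,m \right)} = -18 + 3 b$
$d{\left(O \right)} = -34 + 4 O$ ($d{\left(O \right)} = \left(-18 + 3 O\right) - \left(16 - O\right) = \left(-18 + 3 O\right) + \left(-16 + O\right) = -34 + 4 O$)
$-1133 - d{\left(19 \right)} = -1133 - \left(-34 + 4 \cdot 19\right) = -1133 - \left(-34 + 76\right) = -1133 - 42 = -1175$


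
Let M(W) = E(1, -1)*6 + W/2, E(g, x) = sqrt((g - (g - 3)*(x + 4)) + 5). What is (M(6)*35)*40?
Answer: 4200 + 16800*sqrt(3) ≈ 33298.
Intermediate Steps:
E(g, x) = sqrt(5 + g - (-3 + g)*(4 + x)) (E(g, x) = sqrt((g - (-3 + g)*(4 + x)) + 5) = sqrt(5 + g - (-3 + g)*(4 + x)))
M(W) = W/2 + 12*sqrt(3) (M(W) = sqrt(17 - 3*1 + 3*(-1) - 1*1*(-1))*6 + W/2 = sqrt(17 - 3 - 3 + 1)*6 + W*(1/2) = sqrt(12)*6 + W/2 = (2*sqrt(3))*6 + W/2 = 12*sqrt(3) + W/2 = W/2 + 12*sqrt(3))
(M(6)*35)*40 = (((1/2)*6 + 12*sqrt(3))*35)*40 = ((3 + 12*sqrt(3))*35)*40 = (105 + 420*sqrt(3))*40 = 4200 + 16800*sqrt(3)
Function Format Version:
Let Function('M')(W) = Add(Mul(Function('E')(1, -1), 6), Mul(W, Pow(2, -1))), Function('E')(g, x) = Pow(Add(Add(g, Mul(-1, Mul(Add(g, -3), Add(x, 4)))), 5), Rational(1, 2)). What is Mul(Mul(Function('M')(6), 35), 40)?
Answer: Add(4200, Mul(16800, Pow(3, Rational(1, 2)))) ≈ 33298.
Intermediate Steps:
Function('E')(g, x) = Pow(Add(5, g, Mul(-1, Add(-3, g), Add(4, x))), Rational(1, 2)) (Function('E')(g, x) = Pow(Add(Add(g, Mul(-1, Mul(Add(-3, g), Add(4, x)))), 5), Rational(1, 2)) = Pow(Add(Add(g, Mul(-1, Add(-3, g), Add(4, x))), 5), Rational(1, 2)) = Pow(Add(5, g, Mul(-1, Add(-3, g), Add(4, x))), Rational(1, 2)))
Function('M')(W) = Add(Mul(Rational(1, 2), W), Mul(12, Pow(3, Rational(1, 2)))) (Function('M')(W) = Add(Mul(Pow(Add(17, Mul(-3, 1), Mul(3, -1), Mul(-1, 1, -1)), Rational(1, 2)), 6), Mul(W, Pow(2, -1))) = Add(Mul(Pow(Add(17, -3, -3, 1), Rational(1, 2)), 6), Mul(W, Rational(1, 2))) = Add(Mul(Pow(12, Rational(1, 2)), 6), Mul(Rational(1, 2), W)) = Add(Mul(Mul(2, Pow(3, Rational(1, 2))), 6), Mul(Rational(1, 2), W)) = Add(Mul(12, Pow(3, Rational(1, 2))), Mul(Rational(1, 2), W)) = Add(Mul(Rational(1, 2), W), Mul(12, Pow(3, Rational(1, 2)))))
Mul(Mul(Function('M')(6), 35), 40) = Mul(Mul(Add(Mul(Rational(1, 2), 6), Mul(12, Pow(3, Rational(1, 2)))), 35), 40) = Mul(Mul(Add(3, Mul(12, Pow(3, Rational(1, 2)))), 35), 40) = Mul(Add(105, Mul(420, Pow(3, Rational(1, 2)))), 40) = Add(4200, Mul(16800, Pow(3, Rational(1, 2))))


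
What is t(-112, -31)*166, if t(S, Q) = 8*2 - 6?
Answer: 1660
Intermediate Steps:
t(S, Q) = 10 (t(S, Q) = 16 - 6 = 10)
t(-112, -31)*166 = 10*166 = 1660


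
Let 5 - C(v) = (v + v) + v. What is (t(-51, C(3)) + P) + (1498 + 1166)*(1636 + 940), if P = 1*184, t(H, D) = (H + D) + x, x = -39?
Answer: 6862554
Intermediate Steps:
C(v) = 5 - 3*v (C(v) = 5 - ((v + v) + v) = 5 - (2*v + v) = 5 - 3*v)
t(H, D) = -39 + D + H (t(H, D) = (H + D) - 39 = (D + H) - 39 = -39 + D + H)
P = 184
(t(-51, C(3)) + P) + (1498 + 1166)*(1636 + 940) = ((-39 + (5 - 3*3) - 51) + 184) + (1498 + 1166)*(1636 + 940) = ((-39 + (5 - 9) - 51) + 184) + 2664*2576 = ((-39 - 4 - 51) + 184) + 6862464 = (-94 + 184) + 6862464 = 90 + 6862464 = 6862554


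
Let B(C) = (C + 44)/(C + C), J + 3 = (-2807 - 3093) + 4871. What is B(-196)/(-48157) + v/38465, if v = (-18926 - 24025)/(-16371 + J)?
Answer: 602941854/10745534588005 ≈ 5.6111e-5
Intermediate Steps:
J = -1032 (J = -3 + ((-2807 - 3093) + 4871) = -3 + (-5900 + 4871) = -3 - 1029 = -1032)
B(C) = (44 + C)/(2*C) (B(C) = (44 + C)/((2*C)) = (44 + C)*(1/(2*C)) = (44 + C)/(2*C))
v = 14317/5801 (v = (-18926 - 24025)/(-16371 - 1032) = -42951/(-17403) = -42951*(-1/17403) = 14317/5801 ≈ 2.4680)
B(-196)/(-48157) + v/38465 = ((½)*(44 - 196)/(-196))/(-48157) + (14317/5801)/38465 = ((½)*(-1/196)*(-152))*(-1/48157) + (14317/5801)*(1/38465) = (19/49)*(-1/48157) + 14317/223135465 = -19/2359693 + 14317/223135465 = 602941854/10745534588005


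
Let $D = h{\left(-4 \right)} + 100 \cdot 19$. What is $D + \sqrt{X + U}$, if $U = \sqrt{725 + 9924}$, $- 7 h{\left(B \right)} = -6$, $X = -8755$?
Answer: $\frac{13306}{7} + \sqrt{-8755 + \sqrt{10649}} \approx 1900.9 + 93.015 i$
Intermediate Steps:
$h{\left(B \right)} = \frac{6}{7}$ ($h{\left(B \right)} = \left(- \frac{1}{7}\right) \left(-6\right) = \frac{6}{7}$)
$U = \sqrt{10649} \approx 103.19$
$D = \frac{13306}{7}$ ($D = \frac{6}{7} + 100 \cdot 19 = \frac{6}{7} + 1900 = \frac{13306}{7} \approx 1900.9$)
$D + \sqrt{X + U} = \frac{13306}{7} + \sqrt{-8755 + \sqrt{10649}}$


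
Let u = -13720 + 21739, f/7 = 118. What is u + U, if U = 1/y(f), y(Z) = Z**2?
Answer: 5471171245/682276 ≈ 8019.0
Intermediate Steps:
f = 826 (f = 7*118 = 826)
u = 8019
U = 1/682276 (U = 1/(826**2) = 1/682276 ≈ 1.4657e-6)
u + U = 8019 + 1/682276 = 5471171245/682276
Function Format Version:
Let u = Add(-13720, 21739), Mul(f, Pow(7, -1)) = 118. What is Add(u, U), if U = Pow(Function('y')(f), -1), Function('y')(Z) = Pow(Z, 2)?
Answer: Rational(5471171245, 682276) ≈ 8019.0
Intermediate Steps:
f = 826 (f = Mul(7, 118) = 826)
u = 8019
U = Rational(1, 682276) (U = Pow(Pow(826, 2), -1) = Pow(682276, -1) = Rational(1, 682276) ≈ 1.4657e-6)
Add(u, U) = Add(8019, Rational(1, 682276)) = Rational(5471171245, 682276)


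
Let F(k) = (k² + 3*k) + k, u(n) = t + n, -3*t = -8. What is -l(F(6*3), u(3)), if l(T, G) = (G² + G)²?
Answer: -115600/81 ≈ -1427.2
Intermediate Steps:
t = 8/3 (t = -⅓*(-8) = 8/3 ≈ 2.6667)
u(n) = 8/3 + n
F(k) = k² + 4*k
l(T, G) = (G + G²)²
-l(F(6*3), u(3)) = -(8/3 + 3)²*(1 + (8/3 + 3))² = -(17/3)²*(1 + 17/3)² = -289*(20/3)²/9 = -289*400/(9*9) = -1*115600/81 = -115600/81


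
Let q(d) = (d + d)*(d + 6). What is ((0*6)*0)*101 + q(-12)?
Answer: 144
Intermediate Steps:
q(d) = 2*d*(6 + d) (q(d) = (2*d)*(6 + d) = 2*d*(6 + d))
((0*6)*0)*101 + q(-12) = ((0*6)*0)*101 + 2*(-12)*(6 - 12) = (0*0)*101 + 2*(-12)*(-6) = 0*101 + 144 = 0 + 144 = 144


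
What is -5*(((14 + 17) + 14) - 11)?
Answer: -170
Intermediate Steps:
-5*(((14 + 17) + 14) - 11) = -5*((31 + 14) - 11) = -5*(45 - 11) = -5*34 = -170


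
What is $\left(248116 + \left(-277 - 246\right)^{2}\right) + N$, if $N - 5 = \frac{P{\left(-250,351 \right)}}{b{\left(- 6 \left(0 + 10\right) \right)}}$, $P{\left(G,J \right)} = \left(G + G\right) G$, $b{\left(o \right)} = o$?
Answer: $\frac{1558700}{3} \approx 5.1957 \cdot 10^{5}$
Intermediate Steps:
$P{\left(G,J \right)} = 2 G^{2}$ ($P{\left(G,J \right)} = 2 G G = 2 G^{2}$)
$N = - \frac{6235}{3}$ ($N = 5 + \frac{2 \left(-250\right)^{2}}{\left(-6\right) \left(0 + 10\right)} = 5 + \frac{2 \cdot 62500}{\left(-6\right) 10} = 5 + \frac{125000}{-60} = 5 + 125000 \left(- \frac{1}{60}\right) = 5 - \frac{6250}{3} = - \frac{6235}{3} \approx -2078.3$)
$\left(248116 + \left(-277 - 246\right)^{2}\right) + N = \left(248116 + \left(-277 - 246\right)^{2}\right) - \frac{6235}{3} = \left(248116 + \left(-523\right)^{2}\right) - \frac{6235}{3} = \left(248116 + 273529\right) - \frac{6235}{3} = 521645 - \frac{6235}{3} = \frac{1558700}{3}$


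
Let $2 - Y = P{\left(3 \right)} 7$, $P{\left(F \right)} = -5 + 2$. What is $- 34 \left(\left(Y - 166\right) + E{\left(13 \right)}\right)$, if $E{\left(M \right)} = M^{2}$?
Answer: $-884$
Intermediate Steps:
$P{\left(F \right)} = -3$
$Y = 23$ ($Y = 2 - \left(-3\right) 7 = 2 - -21 = 2 + 21 = 23$)
$- 34 \left(\left(Y - 166\right) + E{\left(13 \right)}\right) = - 34 \left(\left(23 - 166\right) + 13^{2}\right) = - 34 \left(-143 + 169\right) = \left(-34\right) 26 = -884$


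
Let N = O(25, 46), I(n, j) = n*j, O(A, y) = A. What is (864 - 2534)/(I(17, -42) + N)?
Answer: 1670/689 ≈ 2.4238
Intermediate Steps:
I(n, j) = j*n
N = 25
(864 - 2534)/(I(17, -42) + N) = (864 - 2534)/(-42*17 + 25) = -1670/(-714 + 25) = -1670/(-689) = -1670*(-1/689) = 1670/689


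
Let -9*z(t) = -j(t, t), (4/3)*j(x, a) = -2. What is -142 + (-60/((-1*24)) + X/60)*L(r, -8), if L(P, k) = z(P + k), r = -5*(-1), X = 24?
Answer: -8549/60 ≈ -142.48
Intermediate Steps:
j(x, a) = -3/2 (j(x, a) = (¾)*(-2) = -3/2)
z(t) = -⅙ (z(t) = -(-1)*(-3)/(9*2) = -⅑*3/2 = -⅙)
r = 5
L(P, k) = -⅙
-142 + (-60/((-1*24)) + X/60)*L(r, -8) = -142 + (-60/((-1*24)) + 24/60)*(-⅙) = -142 + (-60/(-24) + 24*(1/60))*(-⅙) = -142 + (-60*(-1/24) + ⅖)*(-⅙) = -142 + (5/2 + ⅖)*(-⅙) = -142 + (29/10)*(-⅙) = -142 - 29/60 = -8549/60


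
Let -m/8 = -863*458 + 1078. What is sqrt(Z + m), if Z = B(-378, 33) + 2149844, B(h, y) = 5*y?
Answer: 7*sqrt(108233) ≈ 2302.9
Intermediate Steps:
Z = 2150009 (Z = 5*33 + 2149844 = 165 + 2149844 = 2150009)
m = 3153408 (m = -8*(-863*458 + 1078) = -8*(-395254 + 1078) = -8*(-394176) = 3153408)
sqrt(Z + m) = sqrt(2150009 + 3153408) = sqrt(5303417) = 7*sqrt(108233)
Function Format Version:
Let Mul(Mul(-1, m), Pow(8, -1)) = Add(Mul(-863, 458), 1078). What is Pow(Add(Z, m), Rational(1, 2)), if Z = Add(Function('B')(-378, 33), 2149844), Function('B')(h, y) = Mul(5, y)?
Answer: Mul(7, Pow(108233, Rational(1, 2))) ≈ 2302.9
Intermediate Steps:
Z = 2150009 (Z = Add(Mul(5, 33), 2149844) = Add(165, 2149844) = 2150009)
m = 3153408 (m = Mul(-8, Add(Mul(-863, 458), 1078)) = Mul(-8, Add(-395254, 1078)) = Mul(-8, -394176) = 3153408)
Pow(Add(Z, m), Rational(1, 2)) = Pow(Add(2150009, 3153408), Rational(1, 2)) = Pow(5303417, Rational(1, 2)) = Mul(7, Pow(108233, Rational(1, 2)))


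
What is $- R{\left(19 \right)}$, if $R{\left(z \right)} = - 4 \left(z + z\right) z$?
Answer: $2888$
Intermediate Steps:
$R{\left(z \right)} = - 8 z^{2}$ ($R{\left(z \right)} = - 4 \cdot 2 z z = - 4 \cdot 2 z^{2} = - 8 z^{2}$)
$- R{\left(19 \right)} = - \left(-8\right) 19^{2} = - \left(-8\right) 361 = \left(-1\right) \left(-2888\right) = 2888$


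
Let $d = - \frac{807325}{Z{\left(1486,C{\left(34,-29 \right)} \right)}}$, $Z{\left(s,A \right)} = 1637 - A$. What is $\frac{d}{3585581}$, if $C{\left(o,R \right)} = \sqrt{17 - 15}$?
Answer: $- \frac{1321591025}{9608521639627} - \frac{807325 \sqrt{2}}{9608521639627} \approx -0.00013766$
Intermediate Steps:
$C{\left(o,R \right)} = \sqrt{2}$
$d = - \frac{807325}{1637 - \sqrt{2}} \approx -493.6$
$\frac{d}{3585581} = \frac{- \frac{1321591025}{2679767} - \frac{807325 \sqrt{2}}{2679767}}{3585581} = \left(- \frac{1321591025}{2679767} - \frac{807325 \sqrt{2}}{2679767}\right) \frac{1}{3585581} = - \frac{1321591025}{9608521639627} - \frac{807325 \sqrt{2}}{9608521639627}$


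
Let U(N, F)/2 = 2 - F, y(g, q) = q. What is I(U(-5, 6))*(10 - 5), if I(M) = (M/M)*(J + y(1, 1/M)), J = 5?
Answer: 195/8 ≈ 24.375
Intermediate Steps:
U(N, F) = 4 - 2*F (U(N, F) = 2*(2 - F) = 4 - 2*F)
I(M) = 5 + 1/M (I(M) = (M/M)*(5 + 1/M) = 1*(5 + 1/M) = 5 + 1/M)
I(U(-5, 6))*(10 - 5) = (5 + 1/(4 - 2*6))*(10 - 5) = (5 + 1/(4 - 12))*5 = (5 + 1/(-8))*5 = (5 - ⅛)*5 = (39/8)*5 = 195/8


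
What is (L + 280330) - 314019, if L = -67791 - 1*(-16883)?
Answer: -84597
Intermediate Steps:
L = -50908 (L = -67791 + 16883 = -50908)
(L + 280330) - 314019 = (-50908 + 280330) - 314019 = 229422 - 314019 = -84597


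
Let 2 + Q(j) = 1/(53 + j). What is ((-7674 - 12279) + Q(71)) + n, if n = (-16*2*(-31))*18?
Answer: -260275/124 ≈ -2099.0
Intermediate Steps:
n = 17856 (n = -32*(-31)*18 = 992*18 = 17856)
Q(j) = -2 + 1/(53 + j)
((-7674 - 12279) + Q(71)) + n = ((-7674 - 12279) + (-105 - 2*71)/(53 + 71)) + 17856 = (-19953 + (-105 - 142)/124) + 17856 = (-19953 + (1/124)*(-247)) + 17856 = (-19953 - 247/124) + 17856 = -2474419/124 + 17856 = -260275/124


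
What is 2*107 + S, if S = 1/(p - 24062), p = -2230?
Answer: 5626487/26292 ≈ 214.00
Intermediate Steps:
S = -1/26292 (S = 1/(-2230 - 24062) = 1/(-26292) = -1/26292 ≈ -3.8034e-5)
2*107 + S = 2*107 - 1/26292 = 214 - 1/26292 = 5626487/26292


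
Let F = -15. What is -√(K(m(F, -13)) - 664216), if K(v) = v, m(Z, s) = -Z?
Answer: -I*√664201 ≈ -814.99*I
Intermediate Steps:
-√(K(m(F, -13)) - 664216) = -√(-1*(-15) - 664216) = -√(15 - 664216) = -√(-664201) = -I*√664201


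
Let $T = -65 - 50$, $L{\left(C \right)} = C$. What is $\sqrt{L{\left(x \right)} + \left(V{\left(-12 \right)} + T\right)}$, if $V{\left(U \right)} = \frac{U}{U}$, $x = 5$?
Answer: $i \sqrt{109} \approx 10.44 i$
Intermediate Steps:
$V{\left(U \right)} = 1$
$T = -115$ ($T = -65 - 50 = -115$)
$\sqrt{L{\left(x \right)} + \left(V{\left(-12 \right)} + T\right)} = \sqrt{5 + \left(1 - 115\right)} = \sqrt{5 - 114} = \sqrt{-109} = i \sqrt{109}$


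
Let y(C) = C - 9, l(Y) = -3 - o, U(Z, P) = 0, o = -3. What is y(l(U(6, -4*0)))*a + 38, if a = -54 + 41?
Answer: 155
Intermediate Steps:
l(Y) = 0 (l(Y) = -3 - 1*(-3) = -3 + 3 = 0)
a = -13
y(C) = -9 + C
y(l(U(6, -4*0)))*a + 38 = (-9 + 0)*(-13) + 38 = -9*(-13) + 38 = 117 + 38 = 155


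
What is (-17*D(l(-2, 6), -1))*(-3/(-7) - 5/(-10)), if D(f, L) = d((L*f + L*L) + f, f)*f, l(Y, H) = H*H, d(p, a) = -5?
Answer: 19890/7 ≈ 2841.4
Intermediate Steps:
l(Y, H) = H²
D(f, L) = -5*f
(-17*D(l(-2, 6), -1))*(-3/(-7) - 5/(-10)) = (-(-85)*6²)*(-3/(-7) - 5/(-10)) = (-(-85)*36)*(-3*(-⅐) - 5*(-⅒)) = (-17*(-180))*(3/7 + ½) = 3060*(13/14) = 19890/7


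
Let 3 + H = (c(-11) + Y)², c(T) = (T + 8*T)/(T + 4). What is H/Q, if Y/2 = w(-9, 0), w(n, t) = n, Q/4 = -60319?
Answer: -291/5911262 ≈ -4.9228e-5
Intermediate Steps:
Q = -241276 (Q = 4*(-60319) = -241276)
c(T) = 9*T/(4 + T) (c(T) = (9*T)/(4 + T) = 9*T/(4 + T))
Y = -18 (Y = 2*(-9) = -18)
H = 582/49 (H = -3 + (9*(-11)/(4 - 11) - 18)² = -3 + (9*(-11)/(-7) - 18)² = -3 + (9*(-11)*(-⅐) - 18)² = -3 + (99/7 - 18)² = -3 + (-27/7)² = -3 + 729/49 = 582/49 ≈ 11.878)
H/Q = (582/49)/(-241276) = (582/49)*(-1/241276) = -291/5911262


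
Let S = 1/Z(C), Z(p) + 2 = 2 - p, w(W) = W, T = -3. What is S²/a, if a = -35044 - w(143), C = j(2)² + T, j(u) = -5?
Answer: -1/17030508 ≈ -5.8718e-8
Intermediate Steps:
C = 22 (C = (-5)² - 3 = 25 - 3 = 22)
Z(p) = -p (Z(p) = -2 + (2 - p) = -p)
a = -35187 (a = -35044 - 1*143 = -35044 - 143 = -35187)
S = -1/22 (S = 1/(-1*22) = 1/(-22) = -1/22 ≈ -0.045455)
S²/a = (-1/22)²/(-35187) = (1/484)*(-1/35187) = -1/17030508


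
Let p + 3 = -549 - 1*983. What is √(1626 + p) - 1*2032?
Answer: -2032 + √91 ≈ -2022.5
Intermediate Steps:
p = -1535 (p = -3 + (-549 - 1*983) = -3 + (-549 - 983) = -3 - 1532 = -1535)
√(1626 + p) - 1*2032 = √(1626 - 1535) - 1*2032 = √91 - 2032 = -2032 + √91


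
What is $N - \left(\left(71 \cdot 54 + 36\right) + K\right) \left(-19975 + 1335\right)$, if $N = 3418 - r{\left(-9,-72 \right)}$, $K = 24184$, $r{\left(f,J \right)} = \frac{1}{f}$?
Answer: $\frac{4706369803}{9} \approx 5.2293 \cdot 10^{8}$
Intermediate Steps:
$N = \frac{30763}{9}$ ($N = 3418 - \frac{1}{-9} = 3418 - - \frac{1}{9} = 3418 + \frac{1}{9} = \frac{30763}{9} \approx 3418.1$)
$N - \left(\left(71 \cdot 54 + 36\right) + K\right) \left(-19975 + 1335\right) = \frac{30763}{9} - \left(\left(71 \cdot 54 + 36\right) + 24184\right) \left(-19975 + 1335\right) = \frac{30763}{9} - \left(\left(3834 + 36\right) + 24184\right) \left(-18640\right) = \frac{30763}{9} - \left(3870 + 24184\right) \left(-18640\right) = \frac{30763}{9} - 28054 \left(-18640\right) = \frac{30763}{9} - -522926560 = \frac{30763}{9} + 522926560 = \frac{4706369803}{9}$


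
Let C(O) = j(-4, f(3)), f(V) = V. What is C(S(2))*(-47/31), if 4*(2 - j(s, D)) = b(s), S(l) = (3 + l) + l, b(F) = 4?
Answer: -47/31 ≈ -1.5161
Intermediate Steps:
S(l) = 3 + 2*l
j(s, D) = 1 (j(s, D) = 2 - ¼*4 = 2 - 1 = 1)
C(O) = 1
C(S(2))*(-47/31) = 1*(-47/31) = -47/31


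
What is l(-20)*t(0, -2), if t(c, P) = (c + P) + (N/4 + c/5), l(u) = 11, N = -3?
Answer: -121/4 ≈ -30.250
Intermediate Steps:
t(c, P) = -¾ + P + 6*c/5 (t(c, P) = (c + P) + (-3/4 + c/5) = (P + c) + (-3*¼ + c*(⅕)) = (P + c) + (-¾ + c/5) = -¾ + P + 6*c/5)
l(-20)*t(0, -2) = 11*(-¾ - 2 + (6/5)*0) = 11*(-¾ - 2 + 0) = 11*(-11/4) = -121/4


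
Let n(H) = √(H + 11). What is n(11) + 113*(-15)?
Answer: -1695 + √22 ≈ -1690.3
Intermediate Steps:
n(H) = √(11 + H)
n(11) + 113*(-15) = √(11 + 11) + 113*(-15) = √22 - 1695 = -1695 + √22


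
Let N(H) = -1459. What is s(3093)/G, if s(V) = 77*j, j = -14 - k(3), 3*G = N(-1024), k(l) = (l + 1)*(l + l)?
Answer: 8778/1459 ≈ 6.0164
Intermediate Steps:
k(l) = 2*l*(1 + l) (k(l) = (1 + l)*(2*l) = 2*l*(1 + l))
G = -1459/3 (G = (⅓)*(-1459) = -1459/3 ≈ -486.33)
j = -38 (j = -14 - 2*3*(1 + 3) = -14 - 2*3*4 = -14 - 1*24 = -14 - 24 = -38)
s(V) = -2926 (s(V) = 77*(-38) = -2926)
s(3093)/G = -2926/(-1459/3) = -2926*(-3/1459) = 8778/1459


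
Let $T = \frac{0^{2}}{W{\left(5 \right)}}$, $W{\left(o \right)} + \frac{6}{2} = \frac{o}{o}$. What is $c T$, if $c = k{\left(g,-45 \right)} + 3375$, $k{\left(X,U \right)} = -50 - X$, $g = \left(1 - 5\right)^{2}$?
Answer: $0$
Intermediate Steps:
$g = 16$ ($g = \left(-4\right)^{2} = 16$)
$W{\left(o \right)} = -2$ ($W{\left(o \right)} = -3 + \frac{o}{o} = -3 + 1 = -2$)
$c = 3309$ ($c = \left(-50 - 16\right) + 3375 = -66 + 3375 = 3309$)
$T = 0$ ($T = \frac{0^{2}}{-2} = 0 \left(- \frac{1}{2}\right) = 0$)
$c T = 3309 \cdot 0 = 0$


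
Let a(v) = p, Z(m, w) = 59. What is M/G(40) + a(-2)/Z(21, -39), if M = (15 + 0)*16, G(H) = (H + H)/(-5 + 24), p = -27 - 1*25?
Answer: 3311/59 ≈ 56.119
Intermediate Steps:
p = -52 (p = -27 - 25 = -52)
a(v) = -52
G(H) = 2*H/19 (G(H) = (2*H)/19 = (2*H)*(1/19) = 2*H/19)
M = 240 (M = 15*16 = 240)
M/G(40) + a(-2)/Z(21, -39) = 240/(((2/19)*40)) - 52/59 = 240/(80/19) - 52*1/59 = 240*(19/80) - 52/59 = 57 - 52/59 = 3311/59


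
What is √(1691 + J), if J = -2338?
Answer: I*√647 ≈ 25.436*I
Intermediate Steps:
√(1691 + J) = √(1691 - 2338) = √(-647) = I*√647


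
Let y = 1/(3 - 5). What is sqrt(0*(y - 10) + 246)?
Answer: sqrt(246) ≈ 15.684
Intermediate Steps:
y = -1/2 (y = 1/(-2) = -1/2 ≈ -0.50000)
sqrt(0*(y - 10) + 246) = sqrt(0*(-1/2 - 10) + 246) = sqrt(0*(-21/2) + 246) = sqrt(0 + 246) = sqrt(246)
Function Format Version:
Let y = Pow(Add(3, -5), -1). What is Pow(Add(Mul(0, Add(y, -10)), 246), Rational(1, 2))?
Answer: Pow(246, Rational(1, 2)) ≈ 15.684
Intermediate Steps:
y = Rational(-1, 2) (y = Pow(-2, -1) = Rational(-1, 2) ≈ -0.50000)
Pow(Add(Mul(0, Add(y, -10)), 246), Rational(1, 2)) = Pow(Add(Mul(0, Add(Rational(-1, 2), -10)), 246), Rational(1, 2)) = Pow(Add(Mul(0, Rational(-21, 2)), 246), Rational(1, 2)) = Pow(Add(0, 246), Rational(1, 2)) = Pow(246, Rational(1, 2))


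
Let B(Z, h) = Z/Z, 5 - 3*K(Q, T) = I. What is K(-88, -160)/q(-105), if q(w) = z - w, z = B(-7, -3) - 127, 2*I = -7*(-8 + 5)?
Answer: 11/126 ≈ 0.087302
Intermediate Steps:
I = 21/2 (I = (-7*(-8 + 5))/2 = (-7*(-3))/2 = (½)*21 = 21/2 ≈ 10.500)
K(Q, T) = -11/6 (K(Q, T) = 5/3 - ⅓*21/2 = 5/3 - 7/2 = -11/6)
B(Z, h) = 1
z = -126 (z = 1 - 127 = -126)
q(w) = -126 - w
K(-88, -160)/q(-105) = -11/(6*(-126 - 1*(-105))) = -11/(6*(-126 + 105)) = -11/6/(-21) = -11/6*(-1/21) = 11/126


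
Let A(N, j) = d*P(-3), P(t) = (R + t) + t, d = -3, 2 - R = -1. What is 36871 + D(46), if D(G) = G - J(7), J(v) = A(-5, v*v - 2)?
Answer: 36908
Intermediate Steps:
R = 3 (R = 2 - 1*(-1) = 2 + 1 = 3)
P(t) = 3 + 2*t (P(t) = (3 + t) + t = 3 + 2*t)
A(N, j) = 9 (A(N, j) = -3*(3 + 2*(-3)) = -3*(3 - 6) = -3*(-3) = 9)
J(v) = 9
D(G) = -9 + G (D(G) = G - 1*9 = G - 9 = -9 + G)
36871 + D(46) = 36871 + (-9 + 46) = 36871 + 37 = 36908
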